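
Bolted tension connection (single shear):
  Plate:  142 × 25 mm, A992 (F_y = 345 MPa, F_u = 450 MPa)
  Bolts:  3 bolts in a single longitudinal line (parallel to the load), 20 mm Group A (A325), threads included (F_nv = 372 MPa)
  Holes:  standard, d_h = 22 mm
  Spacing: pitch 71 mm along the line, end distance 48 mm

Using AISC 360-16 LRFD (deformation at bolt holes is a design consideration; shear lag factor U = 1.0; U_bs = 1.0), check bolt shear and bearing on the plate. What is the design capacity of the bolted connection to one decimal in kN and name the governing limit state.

263.0 kN (bolt shear governs)

Bolt shear: A_b = π(20)²/4 = 314.16 mm². φR_n = 0.75 × 372 × 314.16 × 3 × 1 = 263.0 kN.
Bearing (25 mm plate, F_u = 450 MPa): end bolts L_c = 48 − 22/2 = 37, R_n = min(1.2×37×25×450, 2.4×20×25×450) = 499.5 kN/bolt; interior L_c = 71 − 22 = 49, R_n = 540 kN/bolt. φR_n = 0.75 × (1×499.5 + 2×540) = 1184.6 kN.
Governing: min(263.0, 1184.6) = 263.0 kN → bolt shear.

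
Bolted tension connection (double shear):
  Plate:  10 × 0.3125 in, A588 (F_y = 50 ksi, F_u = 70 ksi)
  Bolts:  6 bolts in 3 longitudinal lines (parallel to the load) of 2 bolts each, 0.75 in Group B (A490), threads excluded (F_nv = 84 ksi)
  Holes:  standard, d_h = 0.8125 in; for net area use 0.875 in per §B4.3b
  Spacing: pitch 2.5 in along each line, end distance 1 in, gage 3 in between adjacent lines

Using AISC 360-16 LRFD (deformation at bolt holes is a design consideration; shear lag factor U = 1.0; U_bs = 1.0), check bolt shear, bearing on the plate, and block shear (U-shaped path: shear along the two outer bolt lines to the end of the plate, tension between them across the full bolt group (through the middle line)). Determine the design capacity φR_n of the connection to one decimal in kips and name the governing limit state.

Bolt shear: A_b = π(0.75)²/4 = 0.44179 in². φR_n = 0.75 × 84 × 0.44179 × 6 × 2 = 334.0 kips.
Bearing (0.3125 in plate, F_u = 70 ksi): end bolts L_c = 1 − 0.8125/2 = 0.59375, R_n = min(1.2×0.59375×0.3125×70, 2.4×0.75×0.3125×70) = 15.586 kips/bolt; interior L_c = 2.5 − 0.8125 = 1.6875, R_n = 39.375 kips/bolt. φR_n = 0.75 × (3×15.586 + 3×39.375) = 123.7 kips.
Block shear: shear path 2×[1+1×2.5] = 2×3.5 in, A_gv = 2.1875, A_nv = 2×(3.5 − 1.5×0.875)×0.3125 = 1.3672 in²; tension across gage: (6 − 2×0.875)×0.3125 = 1.3281 in². R_n = min(0.6×70×1.3672, 0.6×50×2.1875) + 1.0×70×1.3281 = min(57.422, 65.625) + 92.967 = 150.39 kips. φR_n = 0.75 × 150.39 = 112.8 kips.
Governing: min(334.0, 123.7, 112.8) = 112.8 kips → block shear.

112.8 kips (block shear governs)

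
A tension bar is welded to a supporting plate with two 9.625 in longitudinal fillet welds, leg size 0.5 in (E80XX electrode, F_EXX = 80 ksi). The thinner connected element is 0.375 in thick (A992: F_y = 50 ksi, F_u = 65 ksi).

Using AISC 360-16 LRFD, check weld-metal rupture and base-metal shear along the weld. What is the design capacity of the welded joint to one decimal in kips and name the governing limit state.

Weld metal: throat = 0.707×0.5 = 0.3535 in, L = 2×9.625 = 19.25 in. φR_n = 0.75 × 0.6 × 80 × 0.3535 × 19.25 = 245.0 kips.
Base metal shear (0.375 in plate): yield φR_n = 1.0×0.6×50×0.375×19.25 = 216.6 kips; rupture φR_n = 0.75×0.6×65×0.375×19.25 = 211.1 kips; take 211.1 kips (rupture).
Governing: min(245.0, 211.1) = 211.1 kips → base-metal shear.

211.1 kips (base-metal shear governs)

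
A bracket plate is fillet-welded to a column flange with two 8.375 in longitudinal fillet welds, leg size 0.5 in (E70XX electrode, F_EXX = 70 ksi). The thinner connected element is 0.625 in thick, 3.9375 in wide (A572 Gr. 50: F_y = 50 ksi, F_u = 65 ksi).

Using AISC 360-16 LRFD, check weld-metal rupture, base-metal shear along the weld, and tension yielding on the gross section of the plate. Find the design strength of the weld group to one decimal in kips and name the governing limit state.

110.7 kips (gross-section yield governs)

Weld metal: throat = 0.707×0.5 = 0.3535 in, L = 2×8.375 = 16.75 in. φR_n = 0.75 × 0.6 × 70 × 0.3535 × 16.75 = 186.5 kips.
Base metal shear (0.625 in plate): yield φR_n = 1.0×0.6×50×0.625×16.75 = 314.1 kips; rupture φR_n = 0.75×0.6×65×0.625×16.75 = 306.2 kips; take 306.2 kips (rupture).
Tension yield (gross): A_g = 3.9375×0.625 = 2.4609 in². φR_n = 0.90 × 50 × 2.4609 = 110.7 kips.
Governing: min(186.5, 306.2, 110.7) = 110.7 kips → gross-section yield.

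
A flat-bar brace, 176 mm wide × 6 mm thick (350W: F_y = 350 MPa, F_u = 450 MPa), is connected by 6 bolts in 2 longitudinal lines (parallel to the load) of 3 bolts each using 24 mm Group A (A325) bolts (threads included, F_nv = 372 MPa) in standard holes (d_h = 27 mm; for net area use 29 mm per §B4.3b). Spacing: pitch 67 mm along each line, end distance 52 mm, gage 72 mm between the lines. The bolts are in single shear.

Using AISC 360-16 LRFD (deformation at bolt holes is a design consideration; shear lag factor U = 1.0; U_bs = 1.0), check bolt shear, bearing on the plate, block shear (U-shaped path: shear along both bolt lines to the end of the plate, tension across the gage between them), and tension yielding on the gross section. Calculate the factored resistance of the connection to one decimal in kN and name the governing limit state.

332.6 kN (gross-section yield governs)

Bolt shear: A_b = π(24)²/4 = 452.39 mm². φR_n = 0.75 × 372 × 452.39 × 6 × 1 = 757.3 kN.
Bearing (6 mm plate, F_u = 450 MPa): end bolts L_c = 52 − 27/2 = 38.5, R_n = min(1.2×38.5×6×450, 2.4×24×6×450) = 124.74 kN/bolt; interior L_c = 67 − 27 = 40, R_n = 129.6 kN/bolt. φR_n = 0.75 × (2×124.74 + 4×129.6) = 575.9 kN.
Block shear: shear path 2×[52+2×67] = 2×186 mm, A_gv = 2232, A_nv = 2×(186 − 2.5×29)×6 = 1362 mm²; tension across gage: (72 − 1×29)×6 = 258 mm². R_n = min(0.6×450×1362, 0.6×350×2232) + 1.0×450×258 = min(367.74, 468.72) + 116.1 = 483.84 kN. φR_n = 0.75 × 483.84 = 362.9 kN.
Tension yield (gross): A_g = 176×6 = 1056 mm². φR_n = 0.90 × 350 × 1056 = 332.6 kN.
Governing: min(757.3, 575.9, 362.9, 332.6) = 332.6 kN → gross-section yield.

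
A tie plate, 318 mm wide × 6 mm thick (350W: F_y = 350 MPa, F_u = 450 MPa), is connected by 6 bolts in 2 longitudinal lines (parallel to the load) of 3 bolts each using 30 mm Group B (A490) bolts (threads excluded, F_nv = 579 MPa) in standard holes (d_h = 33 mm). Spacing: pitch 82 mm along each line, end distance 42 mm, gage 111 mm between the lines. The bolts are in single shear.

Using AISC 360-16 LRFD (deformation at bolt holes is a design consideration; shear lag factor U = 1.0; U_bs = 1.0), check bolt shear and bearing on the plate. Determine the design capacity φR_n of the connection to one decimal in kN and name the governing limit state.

600.2 kN (bearing governs)

Bolt shear: A_b = π(30)²/4 = 706.86 mm². φR_n = 0.75 × 579 × 706.86 × 6 × 1 = 1841.7 kN.
Bearing (6 mm plate, F_u = 450 MPa): end bolts L_c = 42 − 33/2 = 25.5, R_n = min(1.2×25.5×6×450, 2.4×30×6×450) = 82.62 kN/bolt; interior L_c = 82 − 33 = 49, R_n = 158.76 kN/bolt. φR_n = 0.75 × (2×82.62 + 4×158.76) = 600.2 kN.
Governing: min(1841.7, 600.2) = 600.2 kN → bearing.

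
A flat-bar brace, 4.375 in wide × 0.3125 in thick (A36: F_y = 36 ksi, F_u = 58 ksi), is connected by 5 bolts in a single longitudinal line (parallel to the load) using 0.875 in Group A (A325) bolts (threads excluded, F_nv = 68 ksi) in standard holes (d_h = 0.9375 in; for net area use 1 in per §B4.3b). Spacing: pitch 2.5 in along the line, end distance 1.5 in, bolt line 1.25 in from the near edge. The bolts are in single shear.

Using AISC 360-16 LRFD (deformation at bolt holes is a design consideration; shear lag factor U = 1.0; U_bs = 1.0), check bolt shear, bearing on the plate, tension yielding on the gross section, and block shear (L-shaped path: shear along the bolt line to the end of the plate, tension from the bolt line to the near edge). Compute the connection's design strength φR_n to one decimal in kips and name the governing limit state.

44.3 kips (gross-section yield governs)

Bolt shear: A_b = π(0.875)²/4 = 0.60132 in². φR_n = 0.75 × 68 × 0.60132 × 5 × 1 = 153.3 kips.
Bearing (0.3125 in plate, F_u = 58 ksi): end bolts L_c = 1.5 − 0.9375/2 = 1.03125, R_n = min(1.2×1.03125×0.3125×58, 2.4×0.875×0.3125×58) = 22.43 kips/bolt; interior L_c = 2.5 − 0.9375 = 1.5625, R_n = 33.984 kips/bolt. φR_n = 0.75 × (1×22.43 + 4×33.984) = 118.8 kips.
Tension yield (gross): A_g = 4.375×0.3125 = 1.3672 in². φR_n = 0.90 × 36 × 1.3672 = 44.3 kips.
Block shear: shear path 1×[1.5+4×2.5] = 1×11.5 in, A_gv = 3.5938, A_nv = 1×(11.5 − 4.5×1)×0.3125 = 2.1875 in²; tension to near edge: (1.25 − 0.5×1)×0.3125 = 0.23438 in². R_n = min(0.6×58×2.1875, 0.6×36×3.5938) + 1.0×58×0.23438 = min(76.125, 77.626) + 13.594 = 89.719 kips. φR_n = 0.75 × 89.719 = 67.3 kips.
Governing: min(153.3, 118.8, 44.3, 67.3) = 44.3 kips → gross-section yield.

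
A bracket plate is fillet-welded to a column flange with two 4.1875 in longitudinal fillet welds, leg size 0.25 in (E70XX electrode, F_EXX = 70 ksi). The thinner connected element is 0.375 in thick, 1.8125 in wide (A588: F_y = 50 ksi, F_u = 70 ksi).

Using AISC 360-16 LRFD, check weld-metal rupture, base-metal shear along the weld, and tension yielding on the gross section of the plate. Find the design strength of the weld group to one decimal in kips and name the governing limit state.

30.6 kips (gross-section yield governs)

Weld metal: throat = 0.707×0.25 = 0.17675 in, L = 2×4.1875 = 8.375 in. φR_n = 0.75 × 0.6 × 70 × 0.17675 × 8.375 = 46.6 kips.
Base metal shear (0.375 in plate): yield φR_n = 1.0×0.6×50×0.375×8.375 = 94.2 kips; rupture φR_n = 0.75×0.6×70×0.375×8.375 = 98.9 kips; take 94.2 kips (yield).
Tension yield (gross): A_g = 1.8125×0.375 = 0.67969 in². φR_n = 0.90 × 50 × 0.67969 = 30.6 kips.
Governing: min(46.6, 94.2, 30.6) = 30.6 kips → gross-section yield.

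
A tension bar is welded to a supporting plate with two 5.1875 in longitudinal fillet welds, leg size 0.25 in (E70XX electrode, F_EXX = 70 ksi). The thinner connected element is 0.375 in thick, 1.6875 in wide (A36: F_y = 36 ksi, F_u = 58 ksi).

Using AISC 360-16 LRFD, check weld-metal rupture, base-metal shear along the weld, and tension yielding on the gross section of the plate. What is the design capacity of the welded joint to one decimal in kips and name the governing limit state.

20.5 kips (gross-section yield governs)

Weld metal: throat = 0.707×0.25 = 0.17675 in, L = 2×5.1875 = 10.375 in. φR_n = 0.75 × 0.6 × 70 × 0.17675 × 10.375 = 57.8 kips.
Base metal shear (0.375 in plate): yield φR_n = 1.0×0.6×36×0.375×10.375 = 84.0 kips; rupture φR_n = 0.75×0.6×58×0.375×10.375 = 101.5 kips; take 84.0 kips (yield).
Tension yield (gross): A_g = 1.6875×0.375 = 0.63281 in². φR_n = 0.90 × 36 × 0.63281 = 20.5 kips.
Governing: min(57.8, 84.0, 20.5) = 20.5 kips → gross-section yield.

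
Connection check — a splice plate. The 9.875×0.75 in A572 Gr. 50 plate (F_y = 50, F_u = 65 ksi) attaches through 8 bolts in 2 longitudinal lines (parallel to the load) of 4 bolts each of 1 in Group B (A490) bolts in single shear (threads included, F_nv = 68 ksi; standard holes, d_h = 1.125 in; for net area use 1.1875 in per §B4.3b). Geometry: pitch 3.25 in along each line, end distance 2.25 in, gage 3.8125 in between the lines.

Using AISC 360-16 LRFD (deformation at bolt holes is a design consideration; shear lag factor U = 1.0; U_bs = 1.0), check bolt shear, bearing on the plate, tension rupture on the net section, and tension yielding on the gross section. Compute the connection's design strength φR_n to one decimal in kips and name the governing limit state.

274.2 kips (net-section rupture governs)

Bolt shear: A_b = π(1)²/4 = 0.7854 in². φR_n = 0.75 × 68 × 0.7854 × 8 × 1 = 320.4 kips.
Bearing (0.75 in plate, F_u = 65 ksi): end bolts L_c = 2.25 − 1.125/2 = 1.6875, R_n = min(1.2×1.6875×0.75×65, 2.4×1×0.75×65) = 98.719 kips/bolt; interior L_c = 3.25 − 1.125 = 2.125, R_n = 117 kips/bolt. φR_n = 0.75 × (2×98.719 + 6×117) = 674.6 kips.
Tension rupture (net): A_n = (9.875 − 2×1.1875)×0.75 = 5.625 in² (U = 1.0, A_e = A_n). φR_n = 0.75 × 65 × 5.625 = 274.2 kips.
Tension yield (gross): A_g = 9.875×0.75 = 7.4063 in². φR_n = 0.90 × 50 × 7.4063 = 333.3 kips.
Governing: min(320.4, 674.6, 274.2, 333.3) = 274.2 kips → net-section rupture.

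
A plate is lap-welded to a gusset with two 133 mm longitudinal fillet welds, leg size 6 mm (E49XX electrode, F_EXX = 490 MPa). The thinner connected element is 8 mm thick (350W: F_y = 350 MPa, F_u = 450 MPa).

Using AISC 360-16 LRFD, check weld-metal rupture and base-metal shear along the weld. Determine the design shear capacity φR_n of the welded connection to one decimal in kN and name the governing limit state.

248.8 kN (weld metal governs)

Weld metal: throat = 0.707×6 = 4.242 mm, L = 2×133 = 266 mm. φR_n = 0.75 × 0.6 × 490 × 4.242 × 266 = 248.8 kN.
Base metal shear (8 mm plate): yield φR_n = 1.0×0.6×350×8×266 = 446.9 kN; rupture φR_n = 0.75×0.6×450×8×266 = 430.9 kN; take 430.9 kN (rupture).
Governing: min(248.8, 430.9) = 248.8 kN → weld metal.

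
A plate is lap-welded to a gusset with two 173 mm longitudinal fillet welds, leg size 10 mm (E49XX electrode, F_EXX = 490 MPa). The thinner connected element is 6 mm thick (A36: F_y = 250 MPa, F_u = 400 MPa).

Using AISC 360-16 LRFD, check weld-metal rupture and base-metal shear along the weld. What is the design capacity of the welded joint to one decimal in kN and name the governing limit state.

311.4 kN (base-metal shear governs)

Weld metal: throat = 0.707×10 = 7.07 mm, L = 2×173 = 346 mm. φR_n = 0.75 × 0.6 × 490 × 7.07 × 346 = 539.4 kN.
Base metal shear (6 mm plate): yield φR_n = 1.0×0.6×250×6×346 = 311.4 kN; rupture φR_n = 0.75×0.6×400×6×346 = 373.7 kN; take 311.4 kN (yield).
Governing: min(539.4, 311.4) = 311.4 kN → base-metal shear.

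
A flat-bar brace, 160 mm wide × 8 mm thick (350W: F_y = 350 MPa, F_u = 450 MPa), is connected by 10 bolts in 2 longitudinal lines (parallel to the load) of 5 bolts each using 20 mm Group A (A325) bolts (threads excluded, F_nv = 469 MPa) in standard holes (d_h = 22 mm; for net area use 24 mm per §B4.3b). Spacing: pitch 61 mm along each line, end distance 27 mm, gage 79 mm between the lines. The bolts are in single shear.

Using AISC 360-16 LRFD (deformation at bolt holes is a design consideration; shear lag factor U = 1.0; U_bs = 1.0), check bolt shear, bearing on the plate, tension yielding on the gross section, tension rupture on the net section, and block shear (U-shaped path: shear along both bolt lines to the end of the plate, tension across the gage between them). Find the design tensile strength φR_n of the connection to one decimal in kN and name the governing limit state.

Bolt shear: A_b = π(20)²/4 = 314.16 mm². φR_n = 0.75 × 469 × 314.16 × 10 × 1 = 1105.1 kN.
Bearing (8 mm plate, F_u = 450 MPa): end bolts L_c = 27 − 22/2 = 16, R_n = min(1.2×16×8×450, 2.4×20×8×450) = 69.12 kN/bolt; interior L_c = 61 − 22 = 39, R_n = 168.48 kN/bolt. φR_n = 0.75 × (2×69.12 + 8×168.48) = 1114.6 kN.
Tension yield (gross): A_g = 160×8 = 1280 mm². φR_n = 0.90 × 350 × 1280 = 403.2 kN.
Tension rupture (net): A_n = (160 − 2×24)×8 = 896 mm² (U = 1.0, A_e = A_n). φR_n = 0.75 × 450 × 896 = 302.4 kN.
Block shear: shear path 2×[27+4×61] = 2×271 mm, A_gv = 4336, A_nv = 2×(271 − 4.5×24)×8 = 2608 mm²; tension across gage: (79 − 1×24)×8 = 440 mm². R_n = min(0.6×450×2608, 0.6×350×4336) + 1.0×450×440 = min(704.16, 910.56) + 198 = 902.16 kN. φR_n = 0.75 × 902.16 = 676.6 kN.
Governing: min(1105.1, 1114.6, 403.2, 302.4, 676.6) = 302.4 kN → net-section rupture.

302.4 kN (net-section rupture governs)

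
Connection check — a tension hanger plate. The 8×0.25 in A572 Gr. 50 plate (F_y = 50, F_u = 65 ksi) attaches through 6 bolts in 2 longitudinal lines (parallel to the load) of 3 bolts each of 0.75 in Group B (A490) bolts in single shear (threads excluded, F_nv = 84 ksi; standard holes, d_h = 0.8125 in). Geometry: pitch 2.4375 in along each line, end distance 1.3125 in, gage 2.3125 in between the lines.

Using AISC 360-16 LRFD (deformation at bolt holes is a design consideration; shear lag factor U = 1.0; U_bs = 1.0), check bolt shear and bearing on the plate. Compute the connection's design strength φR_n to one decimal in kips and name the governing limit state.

Bolt shear: A_b = π(0.75)²/4 = 0.44179 in². φR_n = 0.75 × 84 × 0.44179 × 6 × 1 = 167.0 kips.
Bearing (0.25 in plate, F_u = 65 ksi): end bolts L_c = 1.3125 − 0.8125/2 = 0.90625, R_n = min(1.2×0.90625×0.25×65, 2.4×0.75×0.25×65) = 17.672 kips/bolt; interior L_c = 2.4375 − 0.8125 = 1.625, R_n = 29.25 kips/bolt. φR_n = 0.75 × (2×17.672 + 4×29.25) = 114.3 kips.
Governing: min(167.0, 114.3) = 114.3 kips → bearing.

114.3 kips (bearing governs)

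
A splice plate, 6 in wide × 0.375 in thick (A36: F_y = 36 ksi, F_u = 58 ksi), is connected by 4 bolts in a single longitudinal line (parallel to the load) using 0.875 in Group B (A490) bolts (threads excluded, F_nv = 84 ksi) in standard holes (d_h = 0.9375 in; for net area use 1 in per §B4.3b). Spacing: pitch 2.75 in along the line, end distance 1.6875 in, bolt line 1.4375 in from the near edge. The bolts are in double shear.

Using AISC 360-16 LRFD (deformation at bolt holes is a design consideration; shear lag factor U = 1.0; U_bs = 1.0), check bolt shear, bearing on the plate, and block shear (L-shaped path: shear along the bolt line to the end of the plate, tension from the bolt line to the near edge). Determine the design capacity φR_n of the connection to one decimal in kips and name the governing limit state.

Bolt shear: A_b = π(0.875)²/4 = 0.60132 in². φR_n = 0.75 × 84 × 0.60132 × 4 × 2 = 303.1 kips.
Bearing (0.375 in plate, F_u = 58 ksi): end bolts L_c = 1.6875 − 0.9375/2 = 1.21875, R_n = min(1.2×1.21875×0.375×58, 2.4×0.875×0.375×58) = 31.809 kips/bolt; interior L_c = 2.75 − 0.9375 = 1.8125, R_n = 45.675 kips/bolt. φR_n = 0.75 × (1×31.809 + 3×45.675) = 126.6 kips.
Block shear: shear path 1×[1.6875+3×2.75] = 1×9.9375 in, A_gv = 3.7266, A_nv = 1×(9.9375 − 3.5×1)×0.375 = 2.4141 in²; tension to near edge: (1.4375 − 0.5×1)×0.375 = 0.35156 in². R_n = min(0.6×58×2.4141, 0.6×36×3.7266) + 1.0×58×0.35156 = min(84.011, 80.495) + 20.39 = 100.89 kips. φR_n = 0.75 × 100.89 = 75.7 kips.
Governing: min(303.1, 126.6, 75.7) = 75.7 kips → block shear.

75.7 kips (block shear governs)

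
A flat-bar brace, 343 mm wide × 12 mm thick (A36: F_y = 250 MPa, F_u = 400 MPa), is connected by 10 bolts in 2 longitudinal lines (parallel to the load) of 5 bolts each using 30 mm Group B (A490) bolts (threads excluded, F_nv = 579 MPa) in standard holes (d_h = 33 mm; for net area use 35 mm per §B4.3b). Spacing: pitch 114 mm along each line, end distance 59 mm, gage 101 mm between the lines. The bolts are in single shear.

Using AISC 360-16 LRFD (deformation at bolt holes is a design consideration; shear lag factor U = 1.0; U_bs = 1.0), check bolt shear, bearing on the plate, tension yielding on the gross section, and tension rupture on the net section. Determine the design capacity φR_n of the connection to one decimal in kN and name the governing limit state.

926.1 kN (gross-section yield governs)

Bolt shear: A_b = π(30)²/4 = 706.86 mm². φR_n = 0.75 × 579 × 706.86 × 10 × 1 = 3069.5 kN.
Bearing (12 mm plate, F_u = 400 MPa): end bolts L_c = 59 − 33/2 = 42.5, R_n = min(1.2×42.5×12×400, 2.4×30×12×400) = 244.8 kN/bolt; interior L_c = 114 − 33 = 81, R_n = 345.6 kN/bolt. φR_n = 0.75 × (2×244.8 + 8×345.6) = 2440.8 kN.
Tension yield (gross): A_g = 343×12 = 4116 mm². φR_n = 0.90 × 250 × 4116 = 926.1 kN.
Tension rupture (net): A_n = (343 − 2×35)×12 = 3276 mm² (U = 1.0, A_e = A_n). φR_n = 0.75 × 400 × 3276 = 982.8 kN.
Governing: min(3069.5, 2440.8, 926.1, 982.8) = 926.1 kN → gross-section yield.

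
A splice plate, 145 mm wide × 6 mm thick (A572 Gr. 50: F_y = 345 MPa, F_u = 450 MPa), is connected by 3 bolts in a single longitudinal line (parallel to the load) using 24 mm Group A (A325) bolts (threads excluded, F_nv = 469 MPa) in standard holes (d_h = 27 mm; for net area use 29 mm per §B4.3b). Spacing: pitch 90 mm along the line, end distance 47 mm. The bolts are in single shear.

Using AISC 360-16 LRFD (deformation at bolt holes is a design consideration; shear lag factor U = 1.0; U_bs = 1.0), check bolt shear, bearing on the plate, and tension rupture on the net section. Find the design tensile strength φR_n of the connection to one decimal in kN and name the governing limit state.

Bolt shear: A_b = π(24)²/4 = 452.39 mm². φR_n = 0.75 × 469 × 452.39 × 3 × 1 = 477.4 kN.
Bearing (6 mm plate, F_u = 450 MPa): end bolts L_c = 47 − 27/2 = 33.5, R_n = min(1.2×33.5×6×450, 2.4×24×6×450) = 108.54 kN/bolt; interior L_c = 90 − 27 = 63, R_n = 155.52 kN/bolt. φR_n = 0.75 × (1×108.54 + 2×155.52) = 314.7 kN.
Tension rupture (net): A_n = (145 − 1×29)×6 = 696 mm² (U = 1.0, A_e = A_n). φR_n = 0.75 × 450 × 696 = 234.9 kN.
Governing: min(477.4, 314.7, 234.9) = 234.9 kN → net-section rupture.

234.9 kN (net-section rupture governs)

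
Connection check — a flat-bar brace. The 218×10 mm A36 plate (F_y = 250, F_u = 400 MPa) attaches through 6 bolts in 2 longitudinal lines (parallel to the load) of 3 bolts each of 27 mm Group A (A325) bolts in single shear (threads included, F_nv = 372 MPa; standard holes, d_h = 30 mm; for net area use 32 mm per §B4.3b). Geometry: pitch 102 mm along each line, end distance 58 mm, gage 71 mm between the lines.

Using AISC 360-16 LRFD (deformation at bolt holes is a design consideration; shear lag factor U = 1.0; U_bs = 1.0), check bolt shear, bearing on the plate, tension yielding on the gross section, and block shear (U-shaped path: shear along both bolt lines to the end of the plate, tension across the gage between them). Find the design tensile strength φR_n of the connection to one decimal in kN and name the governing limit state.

490.5 kN (gross-section yield governs)

Bolt shear: A_b = π(27)²/4 = 572.56 mm². φR_n = 0.75 × 372 × 572.56 × 6 × 1 = 958.5 kN.
Bearing (10 mm plate, F_u = 400 MPa): end bolts L_c = 58 − 30/2 = 43, R_n = min(1.2×43×10×400, 2.4×27×10×400) = 206.4 kN/bolt; interior L_c = 102 − 30 = 72, R_n = 259.2 kN/bolt. φR_n = 0.75 × (2×206.4 + 4×259.2) = 1087.2 kN.
Tension yield (gross): A_g = 218×10 = 2180 mm². φR_n = 0.90 × 250 × 2180 = 490.5 kN.
Block shear: shear path 2×[58+2×102] = 2×262 mm, A_gv = 5240, A_nv = 2×(262 − 2.5×32)×10 = 3640 mm²; tension across gage: (71 − 1×32)×10 = 390 mm². R_n = min(0.6×400×3640, 0.6×250×5240) + 1.0×400×390 = min(873.6, 786) + 156 = 942 kN. φR_n = 0.75 × 942 = 706.5 kN.
Governing: min(958.5, 1087.2, 490.5, 706.5) = 490.5 kN → gross-section yield.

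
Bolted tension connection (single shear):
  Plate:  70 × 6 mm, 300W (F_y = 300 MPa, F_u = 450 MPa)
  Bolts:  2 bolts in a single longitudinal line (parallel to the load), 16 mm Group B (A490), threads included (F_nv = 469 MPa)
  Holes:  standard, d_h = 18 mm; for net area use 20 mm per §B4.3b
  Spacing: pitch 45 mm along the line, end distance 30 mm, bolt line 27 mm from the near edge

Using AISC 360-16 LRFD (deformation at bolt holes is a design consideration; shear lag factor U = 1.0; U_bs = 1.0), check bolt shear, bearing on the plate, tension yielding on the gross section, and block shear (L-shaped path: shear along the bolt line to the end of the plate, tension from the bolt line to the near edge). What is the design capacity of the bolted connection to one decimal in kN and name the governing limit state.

89.1 kN (block shear governs)

Bolt shear: A_b = π(16)²/4 = 201.06 mm². φR_n = 0.75 × 469 × 201.06 × 2 × 1 = 141.4 kN.
Bearing (6 mm plate, F_u = 450 MPa): end bolts L_c = 30 − 18/2 = 21, R_n = min(1.2×21×6×450, 2.4×16×6×450) = 68.04 kN/bolt; interior L_c = 45 − 18 = 27, R_n = 87.48 kN/bolt. φR_n = 0.75 × (1×68.04 + 1×87.48) = 116.6 kN.
Tension yield (gross): A_g = 70×6 = 420 mm². φR_n = 0.90 × 300 × 420 = 113.4 kN.
Block shear: shear path 1×[30+1×45] = 1×75 mm, A_gv = 450, A_nv = 1×(75 − 1.5×20)×6 = 270 mm²; tension to near edge: (27 − 0.5×20)×6 = 102 mm². R_n = min(0.6×450×270, 0.6×300×450) + 1.0×450×102 = min(72.9, 81) + 45.9 = 118.8 kN. φR_n = 0.75 × 118.8 = 89.1 kN.
Governing: min(141.4, 116.6, 113.4, 89.1) = 89.1 kN → block shear.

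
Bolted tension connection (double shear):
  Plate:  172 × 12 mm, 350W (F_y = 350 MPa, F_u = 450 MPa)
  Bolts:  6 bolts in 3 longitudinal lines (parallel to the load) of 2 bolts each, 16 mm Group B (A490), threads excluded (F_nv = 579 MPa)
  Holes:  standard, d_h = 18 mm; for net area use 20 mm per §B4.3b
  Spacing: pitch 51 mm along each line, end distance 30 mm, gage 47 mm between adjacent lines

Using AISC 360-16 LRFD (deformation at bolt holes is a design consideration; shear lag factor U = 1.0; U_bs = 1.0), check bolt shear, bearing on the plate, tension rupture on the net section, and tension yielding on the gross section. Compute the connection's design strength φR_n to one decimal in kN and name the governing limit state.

Bolt shear: A_b = π(16)²/4 = 201.06 mm². φR_n = 0.75 × 579 × 201.06 × 6 × 2 = 1047.7 kN.
Bearing (12 mm plate, F_u = 450 MPa): end bolts L_c = 30 − 18/2 = 21, R_n = min(1.2×21×12×450, 2.4×16×12×450) = 136.08 kN/bolt; interior L_c = 51 − 18 = 33, R_n = 207.36 kN/bolt. φR_n = 0.75 × (3×136.08 + 3×207.36) = 772.7 kN.
Tension rupture (net): A_n = (172 − 3×20)×12 = 1344 mm² (U = 1.0, A_e = A_n). φR_n = 0.75 × 450 × 1344 = 453.6 kN.
Tension yield (gross): A_g = 172×12 = 2064 mm². φR_n = 0.90 × 350 × 2064 = 650.2 kN.
Governing: min(1047.7, 772.7, 453.6, 650.2) = 453.6 kN → net-section rupture.

453.6 kN (net-section rupture governs)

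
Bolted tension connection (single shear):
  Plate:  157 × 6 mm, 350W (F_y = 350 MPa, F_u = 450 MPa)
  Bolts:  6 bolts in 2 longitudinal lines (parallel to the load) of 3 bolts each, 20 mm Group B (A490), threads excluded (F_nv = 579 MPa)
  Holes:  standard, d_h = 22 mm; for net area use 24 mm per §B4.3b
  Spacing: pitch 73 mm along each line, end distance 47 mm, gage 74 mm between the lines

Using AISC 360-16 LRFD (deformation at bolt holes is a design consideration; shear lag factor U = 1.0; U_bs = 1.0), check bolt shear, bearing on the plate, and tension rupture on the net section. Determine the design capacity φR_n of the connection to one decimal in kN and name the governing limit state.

Bolt shear: A_b = π(20)²/4 = 314.16 mm². φR_n = 0.75 × 579 × 314.16 × 6 × 1 = 818.5 kN.
Bearing (6 mm plate, F_u = 450 MPa): end bolts L_c = 47 − 22/2 = 36, R_n = min(1.2×36×6×450, 2.4×20×6×450) = 116.64 kN/bolt; interior L_c = 73 − 22 = 51, R_n = 129.6 kN/bolt. φR_n = 0.75 × (2×116.64 + 4×129.6) = 563.8 kN.
Tension rupture (net): A_n = (157 − 2×24)×6 = 654 mm² (U = 1.0, A_e = A_n). φR_n = 0.75 × 450 × 654 = 220.7 kN.
Governing: min(818.5, 563.8, 220.7) = 220.7 kN → net-section rupture.

220.7 kN (net-section rupture governs)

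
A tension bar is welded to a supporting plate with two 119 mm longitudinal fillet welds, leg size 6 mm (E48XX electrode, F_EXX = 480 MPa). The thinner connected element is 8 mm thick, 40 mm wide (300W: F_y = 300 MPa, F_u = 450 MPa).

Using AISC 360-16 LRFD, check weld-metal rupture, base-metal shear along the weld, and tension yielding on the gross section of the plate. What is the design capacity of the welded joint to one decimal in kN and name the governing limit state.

86.4 kN (gross-section yield governs)

Weld metal: throat = 0.707×6 = 4.242 mm, L = 2×119 = 238 mm. φR_n = 0.75 × 0.6 × 480 × 4.242 × 238 = 218.1 kN.
Base metal shear (8 mm plate): yield φR_n = 1.0×0.6×300×8×238 = 342.7 kN; rupture φR_n = 0.75×0.6×450×8×238 = 385.6 kN; take 342.7 kN (yield).
Tension yield (gross): A_g = 40×8 = 320 mm². φR_n = 0.90 × 300 × 320 = 86.4 kN.
Governing: min(218.1, 342.7, 86.4) = 86.4 kN → gross-section yield.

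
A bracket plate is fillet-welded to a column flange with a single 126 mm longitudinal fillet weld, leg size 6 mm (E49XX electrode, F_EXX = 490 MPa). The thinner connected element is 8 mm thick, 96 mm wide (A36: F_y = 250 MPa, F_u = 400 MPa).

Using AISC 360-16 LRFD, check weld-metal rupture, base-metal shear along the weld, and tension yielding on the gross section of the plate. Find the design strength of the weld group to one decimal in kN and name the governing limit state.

117.9 kN (weld metal governs)

Weld metal: throat = 0.707×6 = 4.242 mm, L = 126 mm. φR_n = 0.75 × 0.6 × 490 × 4.242 × 126 = 117.9 kN.
Base metal shear (8 mm plate): yield φR_n = 1.0×0.6×250×8×126 = 151.2 kN; rupture φR_n = 0.75×0.6×400×8×126 = 181.4 kN; take 151.2 kN (yield).
Tension yield (gross): A_g = 96×8 = 768 mm². φR_n = 0.90 × 250 × 768 = 172.8 kN.
Governing: min(117.9, 151.2, 172.8) = 117.9 kN → weld metal.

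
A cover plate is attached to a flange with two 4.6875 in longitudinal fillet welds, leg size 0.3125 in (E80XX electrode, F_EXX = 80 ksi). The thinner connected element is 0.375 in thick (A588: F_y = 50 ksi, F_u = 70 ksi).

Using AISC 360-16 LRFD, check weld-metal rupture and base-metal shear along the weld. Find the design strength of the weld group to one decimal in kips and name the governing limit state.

Weld metal: throat = 0.707×0.3125 = 0.22094 in, L = 2×4.6875 = 9.375 in. φR_n = 0.75 × 0.6 × 80 × 0.22094 × 9.375 = 74.6 kips.
Base metal shear (0.375 in plate): yield φR_n = 1.0×0.6×50×0.375×9.375 = 105.5 kips; rupture φR_n = 0.75×0.6×70×0.375×9.375 = 110.7 kips; take 105.5 kips (yield).
Governing: min(74.6, 105.5) = 74.6 kips → weld metal.

74.6 kips (weld metal governs)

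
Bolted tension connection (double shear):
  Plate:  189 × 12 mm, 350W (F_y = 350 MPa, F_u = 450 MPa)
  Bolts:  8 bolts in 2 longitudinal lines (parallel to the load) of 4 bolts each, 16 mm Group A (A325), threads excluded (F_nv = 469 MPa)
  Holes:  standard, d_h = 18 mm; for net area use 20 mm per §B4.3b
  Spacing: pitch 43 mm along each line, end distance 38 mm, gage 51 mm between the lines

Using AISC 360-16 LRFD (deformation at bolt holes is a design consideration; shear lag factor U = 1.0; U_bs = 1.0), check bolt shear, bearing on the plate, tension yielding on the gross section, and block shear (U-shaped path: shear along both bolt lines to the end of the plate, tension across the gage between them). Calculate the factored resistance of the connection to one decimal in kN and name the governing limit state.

Bolt shear: A_b = π(16)²/4 = 201.06 mm². φR_n = 0.75 × 469 × 201.06 × 8 × 2 = 1131.6 kN.
Bearing (12 mm plate, F_u = 450 MPa): end bolts L_c = 38 − 18/2 = 29, R_n = min(1.2×29×12×450, 2.4×16×12×450) = 187.92 kN/bolt; interior L_c = 43 − 18 = 25, R_n = 162 kN/bolt. φR_n = 0.75 × (2×187.92 + 6×162) = 1010.9 kN.
Tension yield (gross): A_g = 189×12 = 2268 mm². φR_n = 0.90 × 350 × 2268 = 714.4 kN.
Block shear: shear path 2×[38+3×43] = 2×167 mm, A_gv = 4008, A_nv = 2×(167 − 3.5×20)×12 = 2328 mm²; tension across gage: (51 − 1×20)×12 = 372 mm². R_n = min(0.6×450×2328, 0.6×350×4008) + 1.0×450×372 = min(628.56, 841.68) + 167.4 = 795.96 kN. φR_n = 0.75 × 795.96 = 597.0 kN.
Governing: min(1131.6, 1010.9, 714.4, 597.0) = 597.0 kN → block shear.

597.0 kN (block shear governs)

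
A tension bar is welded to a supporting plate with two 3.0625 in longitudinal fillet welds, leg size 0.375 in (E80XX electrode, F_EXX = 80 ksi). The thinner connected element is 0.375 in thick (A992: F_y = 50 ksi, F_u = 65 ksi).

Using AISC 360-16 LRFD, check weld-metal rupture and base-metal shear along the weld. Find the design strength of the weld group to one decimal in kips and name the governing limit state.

58.5 kips (weld metal governs)

Weld metal: throat = 0.707×0.375 = 0.26513 in, L = 2×3.0625 = 6.125 in. φR_n = 0.75 × 0.6 × 80 × 0.26513 × 6.125 = 58.5 kips.
Base metal shear (0.375 in plate): yield φR_n = 1.0×0.6×50×0.375×6.125 = 68.9 kips; rupture φR_n = 0.75×0.6×65×0.375×6.125 = 67.2 kips; take 67.2 kips (rupture).
Governing: min(58.5, 67.2) = 58.5 kips → weld metal.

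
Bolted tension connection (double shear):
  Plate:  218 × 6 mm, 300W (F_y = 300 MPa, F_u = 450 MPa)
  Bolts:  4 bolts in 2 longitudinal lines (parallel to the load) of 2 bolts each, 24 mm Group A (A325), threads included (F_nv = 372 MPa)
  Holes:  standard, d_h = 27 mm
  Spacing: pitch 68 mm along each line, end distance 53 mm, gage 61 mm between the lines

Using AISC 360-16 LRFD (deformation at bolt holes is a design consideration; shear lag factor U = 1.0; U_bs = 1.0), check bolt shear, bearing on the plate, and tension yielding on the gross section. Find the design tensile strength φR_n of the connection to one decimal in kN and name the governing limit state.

Bolt shear: A_b = π(24)²/4 = 452.39 mm². φR_n = 0.75 × 372 × 452.39 × 4 × 2 = 1009.7 kN.
Bearing (6 mm plate, F_u = 450 MPa): end bolts L_c = 53 − 27/2 = 39.5, R_n = min(1.2×39.5×6×450, 2.4×24×6×450) = 127.98 kN/bolt; interior L_c = 68 − 27 = 41, R_n = 132.84 kN/bolt. φR_n = 0.75 × (2×127.98 + 2×132.84) = 391.2 kN.
Tension yield (gross): A_g = 218×6 = 1308 mm². φR_n = 0.90 × 300 × 1308 = 353.2 kN.
Governing: min(1009.7, 391.2, 353.2) = 353.2 kN → gross-section yield.

353.2 kN (gross-section yield governs)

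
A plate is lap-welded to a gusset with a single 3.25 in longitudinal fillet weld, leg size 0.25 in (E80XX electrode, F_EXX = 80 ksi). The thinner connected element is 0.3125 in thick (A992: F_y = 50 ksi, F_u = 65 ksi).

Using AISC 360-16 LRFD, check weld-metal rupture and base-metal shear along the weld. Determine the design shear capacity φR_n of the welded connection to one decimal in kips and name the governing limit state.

20.7 kips (weld metal governs)

Weld metal: throat = 0.707×0.25 = 0.17675 in, L = 3.25 in. φR_n = 0.75 × 0.6 × 80 × 0.17675 × 3.25 = 20.7 kips.
Base metal shear (0.3125 in plate): yield φR_n = 1.0×0.6×50×0.3125×3.25 = 30.5 kips; rupture φR_n = 0.75×0.6×65×0.3125×3.25 = 29.7 kips; take 29.7 kips (rupture).
Governing: min(20.7, 29.7) = 20.7 kips → weld metal.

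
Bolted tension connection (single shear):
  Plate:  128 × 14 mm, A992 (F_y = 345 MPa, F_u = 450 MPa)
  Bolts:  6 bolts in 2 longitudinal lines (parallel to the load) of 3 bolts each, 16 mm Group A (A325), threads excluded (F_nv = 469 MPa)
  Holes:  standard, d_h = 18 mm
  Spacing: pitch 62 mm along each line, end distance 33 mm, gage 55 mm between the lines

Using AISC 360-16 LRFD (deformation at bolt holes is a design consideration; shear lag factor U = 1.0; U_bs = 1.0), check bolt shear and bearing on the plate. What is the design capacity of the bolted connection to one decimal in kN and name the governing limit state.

Bolt shear: A_b = π(16)²/4 = 201.06 mm². φR_n = 0.75 × 469 × 201.06 × 6 × 1 = 424.3 kN.
Bearing (14 mm plate, F_u = 450 MPa): end bolts L_c = 33 − 18/2 = 24, R_n = min(1.2×24×14×450, 2.4×16×14×450) = 181.44 kN/bolt; interior L_c = 62 − 18 = 44, R_n = 241.92 kN/bolt. φR_n = 0.75 × (2×181.44 + 4×241.92) = 997.9 kN.
Governing: min(424.3, 997.9) = 424.3 kN → bolt shear.

424.3 kN (bolt shear governs)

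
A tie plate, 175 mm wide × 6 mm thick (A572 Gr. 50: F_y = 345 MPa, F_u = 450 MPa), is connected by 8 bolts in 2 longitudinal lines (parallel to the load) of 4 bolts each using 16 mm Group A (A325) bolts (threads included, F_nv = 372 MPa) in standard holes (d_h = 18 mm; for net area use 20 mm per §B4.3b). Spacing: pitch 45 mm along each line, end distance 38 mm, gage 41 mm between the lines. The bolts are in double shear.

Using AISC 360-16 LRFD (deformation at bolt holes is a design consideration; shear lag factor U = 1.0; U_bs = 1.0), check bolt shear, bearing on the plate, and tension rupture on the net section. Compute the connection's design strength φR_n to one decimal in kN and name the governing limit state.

Bolt shear: A_b = π(16)²/4 = 201.06 mm². φR_n = 0.75 × 372 × 201.06 × 8 × 2 = 897.5 kN.
Bearing (6 mm plate, F_u = 450 MPa): end bolts L_c = 38 − 18/2 = 29, R_n = min(1.2×29×6×450, 2.4×16×6×450) = 93.96 kN/bolt; interior L_c = 45 − 18 = 27, R_n = 87.48 kN/bolt. φR_n = 0.75 × (2×93.96 + 6×87.48) = 534.6 kN.
Tension rupture (net): A_n = (175 − 2×20)×6 = 810 mm² (U = 1.0, A_e = A_n). φR_n = 0.75 × 450 × 810 = 273.4 kN.
Governing: min(897.5, 534.6, 273.4) = 273.4 kN → net-section rupture.

273.4 kN (net-section rupture governs)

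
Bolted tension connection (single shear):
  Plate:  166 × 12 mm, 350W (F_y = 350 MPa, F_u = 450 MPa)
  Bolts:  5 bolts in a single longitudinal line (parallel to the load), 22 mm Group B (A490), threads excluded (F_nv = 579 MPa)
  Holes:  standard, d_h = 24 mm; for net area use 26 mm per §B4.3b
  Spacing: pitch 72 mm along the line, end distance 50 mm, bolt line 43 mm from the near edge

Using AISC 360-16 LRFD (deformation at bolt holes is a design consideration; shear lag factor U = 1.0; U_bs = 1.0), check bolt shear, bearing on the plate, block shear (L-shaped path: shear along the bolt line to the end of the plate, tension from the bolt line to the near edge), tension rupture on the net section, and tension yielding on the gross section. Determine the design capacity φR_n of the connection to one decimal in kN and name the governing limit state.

567.0 kN (net-section rupture governs)

Bolt shear: A_b = π(22)²/4 = 380.13 mm². φR_n = 0.75 × 579 × 380.13 × 5 × 1 = 825.4 kN.
Bearing (12 mm plate, F_u = 450 MPa): end bolts L_c = 50 − 24/2 = 38, R_n = min(1.2×38×12×450, 2.4×22×12×450) = 246.24 kN/bolt; interior L_c = 72 − 24 = 48, R_n = 285.12 kN/bolt. φR_n = 0.75 × (1×246.24 + 4×285.12) = 1040.0 kN.
Block shear: shear path 1×[50+4×72] = 1×338 mm, A_gv = 4056, A_nv = 1×(338 − 4.5×26)×12 = 2652 mm²; tension to near edge: (43 − 0.5×26)×12 = 360 mm². R_n = min(0.6×450×2652, 0.6×350×4056) + 1.0×450×360 = min(716.04, 851.76) + 162 = 878.04 kN. φR_n = 0.75 × 878.04 = 658.5 kN.
Tension rupture (net): A_n = (166 − 1×26)×12 = 1680 mm² (U = 1.0, A_e = A_n). φR_n = 0.75 × 450 × 1680 = 567.0 kN.
Tension yield (gross): A_g = 166×12 = 1992 mm². φR_n = 0.90 × 350 × 1992 = 627.5 kN.
Governing: min(825.4, 1040.0, 658.5, 567.0, 627.5) = 567.0 kN → net-section rupture.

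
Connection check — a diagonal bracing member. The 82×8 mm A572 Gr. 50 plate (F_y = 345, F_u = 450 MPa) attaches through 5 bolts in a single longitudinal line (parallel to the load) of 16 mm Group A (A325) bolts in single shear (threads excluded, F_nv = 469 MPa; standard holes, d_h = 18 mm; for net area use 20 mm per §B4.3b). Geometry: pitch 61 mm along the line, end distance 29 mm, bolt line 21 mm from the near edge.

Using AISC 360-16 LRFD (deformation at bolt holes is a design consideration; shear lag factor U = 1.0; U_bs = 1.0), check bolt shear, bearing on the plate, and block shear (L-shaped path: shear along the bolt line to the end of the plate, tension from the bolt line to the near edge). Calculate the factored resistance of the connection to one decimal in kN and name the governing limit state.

Bolt shear: A_b = π(16)²/4 = 201.06 mm². φR_n = 0.75 × 469 × 201.06 × 5 × 1 = 353.6 kN.
Bearing (8 mm plate, F_u = 450 MPa): end bolts L_c = 29 − 18/2 = 20, R_n = min(1.2×20×8×450, 2.4×16×8×450) = 86.4 kN/bolt; interior L_c = 61 − 18 = 43, R_n = 138.24 kN/bolt. φR_n = 0.75 × (1×86.4 + 4×138.24) = 479.5 kN.
Block shear: shear path 1×[29+4×61] = 1×273 mm, A_gv = 2184, A_nv = 1×(273 − 4.5×20)×8 = 1464 mm²; tension to near edge: (21 − 0.5×20)×8 = 88 mm². R_n = min(0.6×450×1464, 0.6×345×2184) + 1.0×450×88 = min(395.28, 452.09) + 39.6 = 434.88 kN. φR_n = 0.75 × 434.88 = 326.2 kN.
Governing: min(353.6, 479.5, 326.2) = 326.2 kN → block shear.

326.2 kN (block shear governs)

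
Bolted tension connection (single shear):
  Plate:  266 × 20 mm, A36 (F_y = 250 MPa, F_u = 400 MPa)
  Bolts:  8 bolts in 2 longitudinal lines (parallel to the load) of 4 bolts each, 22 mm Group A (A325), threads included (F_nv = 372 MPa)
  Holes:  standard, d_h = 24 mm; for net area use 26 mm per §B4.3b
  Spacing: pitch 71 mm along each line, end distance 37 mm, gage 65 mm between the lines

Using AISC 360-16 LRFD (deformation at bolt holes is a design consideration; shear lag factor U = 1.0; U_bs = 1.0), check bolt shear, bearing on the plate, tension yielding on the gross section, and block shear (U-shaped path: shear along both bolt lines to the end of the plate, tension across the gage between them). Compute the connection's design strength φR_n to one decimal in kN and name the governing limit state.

Bolt shear: A_b = π(22)²/4 = 380.13 mm². φR_n = 0.75 × 372 × 380.13 × 8 × 1 = 848.5 kN.
Bearing (20 mm plate, F_u = 400 MPa): end bolts L_c = 37 − 24/2 = 25, R_n = min(1.2×25×20×400, 2.4×22×20×400) = 240 kN/bolt; interior L_c = 71 − 24 = 47, R_n = 422.4 kN/bolt. φR_n = 0.75 × (2×240 + 6×422.4) = 2260.8 kN.
Tension yield (gross): A_g = 266×20 = 5320 mm². φR_n = 0.90 × 250 × 5320 = 1197.0 kN.
Block shear: shear path 2×[37+3×71] = 2×250 mm, A_gv = 10000, A_nv = 2×(250 − 3.5×26)×20 = 6360 mm²; tension across gage: (65 − 1×26)×20 = 780 mm². R_n = min(0.6×400×6360, 0.6×250×10000) + 1.0×400×780 = min(1526.4, 1500) + 312 = 1812 kN. φR_n = 0.75 × 1812 = 1359.0 kN.
Governing: min(848.5, 2260.8, 1197.0, 1359.0) = 848.5 kN → bolt shear.

848.5 kN (bolt shear governs)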